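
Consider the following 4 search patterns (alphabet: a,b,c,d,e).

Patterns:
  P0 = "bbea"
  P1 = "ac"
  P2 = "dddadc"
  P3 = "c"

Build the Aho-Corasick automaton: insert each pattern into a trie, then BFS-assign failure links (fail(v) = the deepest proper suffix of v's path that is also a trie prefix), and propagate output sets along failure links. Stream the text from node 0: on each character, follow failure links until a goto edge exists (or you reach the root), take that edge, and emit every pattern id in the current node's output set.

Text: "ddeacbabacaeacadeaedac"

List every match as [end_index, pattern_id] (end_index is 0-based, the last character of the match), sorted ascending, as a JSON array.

Build:
Trie (insert patterns):
  0='ε' goto a→5 b→1 c→13 d→7
  1='b' goto b→2
  2='bb' goto e→3
  3='bbe' goto a→4
  4='bbea' goto ·  [P0 ends]
  5='a' goto c→6
  6='ac' goto ·  [P1 ends]
  7='d' goto d→8
  8='dd' goto d→9
  9='ddd' goto a→10
  10='ddda' goto d→11
  11='dddad' goto c→12
  12='dddadc' goto ·  [P2 ends]
  13='c' goto ·  [P3 ends]

Failure links (BFS by depth):
  fail(1) 'b': from fail(0)=0 chase 'b': 0 ⇒ 0;  out=∅∪out(0)=∅
  fail(5) 'a': from fail(0)=0 chase 'a': 0 ⇒ 0;  out=∅∪out(0)=∅
  fail(7) 'd': from fail(0)=0 chase 'd': 0 ⇒ 0;  out=∅∪out(0)=∅
  fail(13) 'c': from fail(0)=0 chase 'c': 0 ⇒ 0;  out={3}∪out(0)={3}
  fail(2) 'bb': from fail(1)=0 chase 'b': 0 ⇒ 1;  out=∅∪out(1)=∅
  fail(6) 'ac': from fail(5)=0 chase 'c': 0 ⇒ 13;  out={1}∪out(13)={1,3}
  fail(8) 'dd': from fail(7)=0 chase 'd': 0 ⇒ 7;  out=∅∪out(7)=∅
  fail(3) 'bbe': from fail(2)=1 chase 'e': 1→0 ⇒ 0;  out=∅∪out(0)=∅
  fail(9) 'ddd': from fail(8)=7 chase 'd': 7 ⇒ 8;  out=∅∪out(8)=∅
  fail(4) 'bbea': from fail(3)=0 chase 'a': 0 ⇒ 5;  out={0}∪out(5)={0}
  fail(10) 'ddda': from fail(9)=8 chase 'a': 8→7→0 ⇒ 5;  out=∅∪out(5)=∅
  fail(11) 'dddad': from fail(10)=5 chase 'd': 5→0 ⇒ 7;  out=∅∪out(7)=∅
  fail(12) 'dddadc': from fail(11)=7 chase 'c': 7→0 ⇒ 13;  out={2}∪out(13)={2,3}

Run:
i=0 'd': node 0→7
i=1 'd': node 7→8
i=2 'e': node 8→0 ·f
i=3 'a': node 0→5
i=4 'c': node 5→6  emit P1@[3:4],P3@[4:4]
i=5 'b': node 6→1 ·f
i=6 'a': node 1→5 ·f
i=7 'b': node 5→1 ·f
i=8 'a': node 1→5 ·f
i=9 'c': node 5→6  emit P1@[8:9],P3@[9:9]
i=10 'a': node 6→5 ·f
i=11 'e': node 5→0 ·f
i=12 'a': node 0→5
i=13 'c': node 5→6  emit P1@[12:13],P3@[13:13]
i=14 'a': node 6→5 ·f
i=15 'd': node 5→7 ·f
i=16 'e': node 7→0 ·f
i=17 'a': node 0→5
i=18 'e': node 5→0 ·f
i=19 'd': node 0→7
i=20 'a': node 7→5 ·f
i=21 'c': node 5→6  emit P1@[20:21],P3@[21:21]

Matches: [[4,1],[4,3],[9,1],[9,3],[13,1],[13,3],[21,1],[21,3]]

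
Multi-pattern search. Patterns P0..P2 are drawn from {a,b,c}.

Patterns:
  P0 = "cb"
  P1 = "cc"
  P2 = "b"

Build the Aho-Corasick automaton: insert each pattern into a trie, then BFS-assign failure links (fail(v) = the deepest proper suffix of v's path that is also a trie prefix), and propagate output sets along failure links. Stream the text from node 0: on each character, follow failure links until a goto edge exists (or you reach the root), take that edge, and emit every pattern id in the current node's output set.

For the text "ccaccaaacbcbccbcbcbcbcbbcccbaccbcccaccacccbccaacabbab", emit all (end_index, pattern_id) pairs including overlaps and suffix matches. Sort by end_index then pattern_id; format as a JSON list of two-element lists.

Build automaton:
Trie (insert patterns):
  0='ε' goto b→4 c→1
  1='c' goto b→2 c→3
  2='cb' goto ·  [P0 ends]
  3='cc' goto ·  [P1 ends]
  4='b' goto ·  [P2 ends]

BFS fail/out derivation:
  n1('c'): parent n0 fail=0; on 'c' 0 → fail=0;  out ∅∪∅=∅
  n4('b'): parent n0 fail=0; on 'b' 0 → fail=0;  out {2}∪∅={2}
  n2('cb'): parent n1 fail=0; on 'b' 0 → fail=4;  out {0}∪{2}={0,2}
  n3('cc'): parent n1 fail=0; on 'c' 0 → fail=1;  out {1}∪∅={1}

Scan:
pos 0 'c': at 1
pos 1 'c': at 3  ** P1@[0:1]
pos 2 'a': at 0 (via fail)
pos 3 'c': at 1
pos 4 'c': at 3  ** P1@[3:4]
pos 5 'a': at 0 (via fail)
pos 6 'a': at 0
pos 7 'a': at 0
pos 8 'c': at 1
pos 9 'b': at 2  ** P0@[8:9],P2@[9:9]
pos 10 'c': at 1 (via fail)
pos 11 'b': at 2  ** P0@[10:11],P2@[11:11]
pos 12 'c': at 1 (via fail)
pos 13 'c': at 3  ** P1@[12:13]
pos 14 'b': at 2 (via fail)  ** P0@[13:14],P2@[14:14]
pos 15 'c': at 1 (via fail)
pos 16 'b': at 2  ** P0@[15:16],P2@[16:16]
pos 17 'c': at 1 (via fail)
pos 18 'b': at 2  ** P0@[17:18],P2@[18:18]
pos 19 'c': at 1 (via fail)
pos 20 'b': at 2  ** P0@[19:20],P2@[20:20]
pos 21 'c': at 1 (via fail)
pos 22 'b': at 2  ** P0@[21:22],P2@[22:22]
pos 23 'b': at 4 (via fail)  ** P2@[23:23]
pos 24 'c': at 1 (via fail)
pos 25 'c': at 3  ** P1@[24:25]
pos 26 'c': at 3 (via fail)  ** P1@[25:26]
pos 27 'b': at 2 (via fail)  ** P0@[26:27],P2@[27:27]
pos 28 'a': at 0 (via fail)
pos 29 'c': at 1
pos 30 'c': at 3  ** P1@[29:30]
pos 31 'b': at 2 (via fail)  ** P0@[30:31],P2@[31:31]
pos 32 'c': at 1 (via fail)
pos 33 'c': at 3  ** P1@[32:33]
pos 34 'c': at 3 (via fail)  ** P1@[33:34]
pos 35 'a': at 0 (via fail)
pos 36 'c': at 1
pos 37 'c': at 3  ** P1@[36:37]
pos 38 'a': at 0 (via fail)
pos 39 'c': at 1
pos 40 'c': at 3  ** P1@[39:40]
pos 41 'c': at 3 (via fail)  ** P1@[40:41]
pos 42 'b': at 2 (via fail)  ** P0@[41:42],P2@[42:42]
pos 43 'c': at 1 (via fail)
pos 44 'c': at 3  ** P1@[43:44]
pos 45 'a': at 0 (via fail)
pos 46 'a': at 0
pos 47 'c': at 1
pos 48 'a': at 0 (via fail)
pos 49 'b': at 4  ** P2@[49:49]
pos 50 'b': at 4 (via fail)  ** P2@[50:50]
pos 51 'a': at 0 (via fail)
pos 52 'b': at 4  ** P2@[52:52]

Result: [[1,1],[4,1],[9,0],[9,2],[11,0],[11,2],[13,1],[14,0],[14,2],[16,0],[16,2],[18,0],[18,2],[20,0],[20,2],[22,0],[22,2],[23,2],[25,1],[26,1],[27,0],[27,2],[30,1],[31,0],[31,2],[33,1],[34,1],[37,1],[40,1],[41,1],[42,0],[42,2],[44,1],[49,2],[50,2],[52,2]]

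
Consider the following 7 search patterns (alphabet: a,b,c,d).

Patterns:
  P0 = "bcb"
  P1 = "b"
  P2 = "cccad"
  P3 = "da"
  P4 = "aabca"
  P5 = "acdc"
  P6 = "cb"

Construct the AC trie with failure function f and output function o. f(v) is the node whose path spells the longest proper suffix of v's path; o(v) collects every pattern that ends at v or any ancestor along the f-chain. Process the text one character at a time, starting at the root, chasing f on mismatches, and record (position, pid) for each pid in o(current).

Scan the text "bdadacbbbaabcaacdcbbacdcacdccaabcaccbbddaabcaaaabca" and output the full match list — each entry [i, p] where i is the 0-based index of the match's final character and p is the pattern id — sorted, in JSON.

Build:
Trie nodes:
  0='ε' goto a→11 b→1 c→4 d→9
  1='b' goto c→2  ←P1
  2='bc' goto b→3
  3='bcb' goto ·  ←P0
  4='c' goto b→19 c→5
  5='cc' goto c→6
  6='ccc' goto a→7
  7='ccca' goto d→8
  8='cccad' goto ·  ←P2
  9='d' goto a→10
  10='da' goto ·  ←P3
  11='a' goto a→12 c→16
  12='aa' goto b→13
  13='aab' goto c→14
  14='aabc' goto a→15
  15='aabca' goto ·  ←P4
  16='ac' goto d→17
  17='acd' goto c→18
  18='acdc' goto ·  ←P5
  19='cb' goto ·  ←P6

BFS fail/out derivation:
  fail(1) 'b': from fail(0)=0 chase 'b': 0 ⇒ 0;  out={1}∪out(0)={1}
  fail(4) 'c': from fail(0)=0 chase 'c': 0 ⇒ 0;  out=∅∪out(0)=∅
  fail(9) 'd': from fail(0)=0 chase 'd': 0 ⇒ 0;  out=∅∪out(0)=∅
  fail(11) 'a': from fail(0)=0 chase 'a': 0 ⇒ 0;  out=∅∪out(0)=∅
  fail(2) 'bc': from fail(1)=0 chase 'c': 0 ⇒ 4;  out=∅∪out(4)=∅
  fail(5) 'cc': from fail(4)=0 chase 'c': 0 ⇒ 4;  out=∅∪out(4)=∅
  fail(10) 'da': from fail(9)=0 chase 'a': 0 ⇒ 11;  out={3}∪out(11)={3}
  fail(12) 'aa': from fail(11)=0 chase 'a': 0 ⇒ 11;  out=∅∪out(11)=∅
  fail(16) 'ac': from fail(11)=0 chase 'c': 0 ⇒ 4;  out=∅∪out(4)=∅
  fail(19) 'cb': from fail(4)=0 chase 'b': 0 ⇒ 1;  out={6}∪out(1)={1,6}
  fail(3) 'bcb': from fail(2)=4 chase 'b': 4 ⇒ 19;  out={0}∪out(19)={0,1,6}
  fail(6) 'ccc': from fail(5)=4 chase 'c': 4 ⇒ 5;  out=∅∪out(5)=∅
  fail(13) 'aab': from fail(12)=11 chase 'b': 11→0 ⇒ 1;  out=∅∪out(1)={1}
  fail(17) 'acd': from fail(16)=4 chase 'd': 4→0 ⇒ 9;  out=∅∪out(9)=∅
  fail(7) 'ccca': from fail(6)=5 chase 'a': 5→4→0 ⇒ 11;  out=∅∪out(11)=∅
  fail(14) 'aabc': from fail(13)=1 chase 'c': 1 ⇒ 2;  out=∅∪out(2)=∅
  fail(18) 'acdc': from fail(17)=9 chase 'c': 9→0 ⇒ 4;  out={5}∪out(4)={5}
  fail(8) 'cccad': from fail(7)=11 chase 'd': 11→0 ⇒ 9;  out={2}∪out(9)={2}
  fail(15) 'aabca': from fail(14)=2 chase 'a': 2→4→0 ⇒ 11;  out={4}∪out(11)={4}

Run:
pos 0 'b': at 1  → match P1@[0:0]
pos 1 'd': at 9 (via fail)
pos 2 'a': at 10  → match P3@[1:2]
pos 3 'd': at 9 (via fail)
pos 4 'a': at 10  → match P3@[3:4]
pos 5 'c': at 16 (via fail)
pos 6 'b': at 19 (via fail)  → match P1@[6:6],P6@[5:6]
pos 7 'b': at 1 (via fail)  → match P1@[7:7]
pos 8 'b': at 1 (via fail)  → match P1@[8:8]
pos 9 'a': at 11 (via fail)
pos 10 'a': at 12
pos 11 'b': at 13  → match P1@[11:11]
pos 12 'c': at 14
pos 13 'a': at 15  → match P4@[9:13]
pos 14 'a': at 12 (via fail)
pos 15 'c': at 16 (via fail)
pos 16 'd': at 17
pos 17 'c': at 18  → match P5@[14:17]
pos 18 'b': at 19 (via fail)  → match P1@[18:18],P6@[17:18]
pos 19 'b': at 1 (via fail)  → match P1@[19:19]
pos 20 'a': at 11 (via fail)
pos 21 'c': at 16
pos 22 'd': at 17
pos 23 'c': at 18  → match P5@[20:23]
pos 24 'a': at 11 (via fail)
pos 25 'c': at 16
pos 26 'd': at 17
pos 27 'c': at 18  → match P5@[24:27]
pos 28 'c': at 5 (via fail)
pos 29 'a': at 11 (via fail)
pos 30 'a': at 12
pos 31 'b': at 13  → match P1@[31:31]
pos 32 'c': at 14
pos 33 'a': at 15  → match P4@[29:33]
pos 34 'c': at 16 (via fail)
pos 35 'c': at 5 (via fail)
pos 36 'b': at 19 (via fail)  → match P1@[36:36],P6@[35:36]
pos 37 'b': at 1 (via fail)  → match P1@[37:37]
pos 38 'd': at 9 (via fail)
pos 39 'd': at 9 (via fail)
pos 40 'a': at 10  → match P3@[39:40]
pos 41 'a': at 12 (via fail)
pos 42 'b': at 13  → match P1@[42:42]
pos 43 'c': at 14
pos 44 'a': at 15  → match P4@[40:44]
pos 45 'a': at 12 (via fail)
pos 46 'a': at 12 (via fail)
pos 47 'a': at 12 (via fail)
pos 48 'b': at 13  → match P1@[48:48]
pos 49 'c': at 14
pos 50 'a': at 15  → match P4@[46:50]

Result: [[0,1],[2,3],[4,3],[6,1],[6,6],[7,1],[8,1],[11,1],[13,4],[17,5],[18,1],[18,6],[19,1],[23,5],[27,5],[31,1],[33,4],[36,1],[36,6],[37,1],[40,3],[42,1],[44,4],[48,1],[50,4]]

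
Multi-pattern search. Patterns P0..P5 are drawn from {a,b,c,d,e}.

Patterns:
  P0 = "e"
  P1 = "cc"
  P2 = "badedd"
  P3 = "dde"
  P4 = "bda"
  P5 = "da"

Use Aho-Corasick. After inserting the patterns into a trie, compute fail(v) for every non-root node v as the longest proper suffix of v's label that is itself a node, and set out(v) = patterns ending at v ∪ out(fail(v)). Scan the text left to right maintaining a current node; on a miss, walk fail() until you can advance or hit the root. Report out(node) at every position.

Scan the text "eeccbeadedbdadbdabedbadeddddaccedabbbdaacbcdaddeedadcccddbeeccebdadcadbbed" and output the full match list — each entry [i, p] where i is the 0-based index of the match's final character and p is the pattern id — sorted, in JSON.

Construct AC machine:
Trie (insert patterns):
  n0 'ε': b→4 c→2 d→10 e→1
  n1 'e': ·  ←P0
  n2 'c': c→3
  n3 'cc': ·  ←P1
  n4 'b': a→5 d→13
  n5 'ba': d→6
  n6 'bad': e→7
  n7 'bade': d→8
  n8 'baded': d→9
  n9 'badedd': ·  ←P2
  n10 'd': a→15 d→11
  n11 'dd': e→12
  n12 'dde': ·  ←P3
  n13 'bd': a→14
  n14 'bda': ·  ←P4
  n15 'da': ·  ←P5

Failure links (BFS by depth):
  fail(1) 'e': from fail(0)=0 chase 'e': 0 ⇒ 0;  out={0}∪out(0)={0}
  fail(2) 'c': from fail(0)=0 chase 'c': 0 ⇒ 0;  out=∅∪out(0)=∅
  fail(4) 'b': from fail(0)=0 chase 'b': 0 ⇒ 0;  out=∅∪out(0)=∅
  fail(10) 'd': from fail(0)=0 chase 'd': 0 ⇒ 0;  out=∅∪out(0)=∅
  fail(3) 'cc': from fail(2)=0 chase 'c': 0 ⇒ 2;  out={1}∪out(2)={1}
  fail(5) 'ba': from fail(4)=0 chase 'a': 0 ⇒ 0;  out=∅∪out(0)=∅
  fail(11) 'dd': from fail(10)=0 chase 'd': 0 ⇒ 10;  out=∅∪out(10)=∅
  fail(13) 'bd': from fail(4)=0 chase 'd': 0 ⇒ 10;  out=∅∪out(10)=∅
  fail(15) 'da': from fail(10)=0 chase 'a': 0 ⇒ 0;  out={5}∪out(0)={5}
  fail(6) 'bad': from fail(5)=0 chase 'd': 0 ⇒ 10;  out=∅∪out(10)=∅
  fail(12) 'dde': from fail(11)=10 chase 'e': 10→0 ⇒ 1;  out={3}∪out(1)={0,3}
  fail(14) 'bda': from fail(13)=10 chase 'a': 10 ⇒ 15;  out={4}∪out(15)={4,5}
  fail(7) 'bade': from fail(6)=10 chase 'e': 10→0 ⇒ 1;  out=∅∪out(1)={0}
  fail(8) 'baded': from fail(7)=1 chase 'd': 1→0 ⇒ 10;  out=∅∪out(10)=∅
  fail(9) 'badedd': from fail(8)=10 chase 'd': 10 ⇒ 11;  out={2}∪out(11)={2}

Run:
pos 0 'e': at 1  ** P0@[0:0]
pos 1 'e': at 1 (via fail)  ** P0@[1:1]
pos 2 'c': at 2 (via fail)
pos 3 'c': at 3  ** P1@[2:3]
pos 4 'b': at 4 (via fail)
pos 5 'e': at 1 (via fail)  ** P0@[5:5]
pos 6 'a': at 0 (via fail)
pos 7 'd': at 10
pos 8 'e': at 1 (via fail)  ** P0@[8:8]
pos 9 'd': at 10 (via fail)
pos 10 'b': at 4 (via fail)
pos 11 'd': at 13
pos 12 'a': at 14  ** P4@[10:12],P5@[11:12]
pos 13 'd': at 10 (via fail)
pos 14 'b': at 4 (via fail)
pos 15 'd': at 13
pos 16 'a': at 14  ** P4@[14:16],P5@[15:16]
pos 17 'b': at 4 (via fail)
pos 18 'e': at 1 (via fail)  ** P0@[18:18]
pos 19 'd': at 10 (via fail)
pos 20 'b': at 4 (via fail)
pos 21 'a': at 5
pos 22 'd': at 6
pos 23 'e': at 7  ** P0@[23:23]
pos 24 'd': at 8
pos 25 'd': at 9  ** P2@[20:25]
pos 26 'd': at 11 (via fail)
pos 27 'd': at 11 (via fail)
pos 28 'a': at 15 (via fail)  ** P5@[27:28]
pos 29 'c': at 2 (via fail)
pos 30 'c': at 3  ** P1@[29:30]
pos 31 'e': at 1 (via fail)  ** P0@[31:31]
pos 32 'd': at 10 (via fail)
pos 33 'a': at 15  ** P5@[32:33]
pos 34 'b': at 4 (via fail)
pos 35 'b': at 4 (via fail)
pos 36 'b': at 4 (via fail)
pos 37 'd': at 13
pos 38 'a': at 14  ** P4@[36:38],P5@[37:38]
pos 39 'a': at 0 (via fail)
pos 40 'c': at 2
pos 41 'b': at 4 (via fail)
pos 42 'c': at 2 (via fail)
pos 43 'd': at 10 (via fail)
pos 44 'a': at 15  ** P5@[43:44]
pos 45 'd': at 10 (via fail)
pos 46 'd': at 11
pos 47 'e': at 12  ** P0@[47:47],P3@[45:47]
pos 48 'e': at 1 (via fail)  ** P0@[48:48]
pos 49 'd': at 10 (via fail)
pos 50 'a': at 15  ** P5@[49:50]
pos 51 'd': at 10 (via fail)
pos 52 'c': at 2 (via fail)
pos 53 'c': at 3  ** P1@[52:53]
pos 54 'c': at 3 (via fail)  ** P1@[53:54]
pos 55 'd': at 10 (via fail)
pos 56 'd': at 11
pos 57 'b': at 4 (via fail)
pos 58 'e': at 1 (via fail)  ** P0@[58:58]
pos 59 'e': at 1 (via fail)  ** P0@[59:59]
pos 60 'c': at 2 (via fail)
pos 61 'c': at 3  ** P1@[60:61]
pos 62 'e': at 1 (via fail)  ** P0@[62:62]
pos 63 'b': at 4 (via fail)
pos 64 'd': at 13
pos 65 'a': at 14  ** P4@[63:65],P5@[64:65]
pos 66 'd': at 10 (via fail)
pos 67 'c': at 2 (via fail)
pos 68 'a': at 0 (via fail)
pos 69 'd': at 10
pos 70 'b': at 4 (via fail)
pos 71 'b': at 4 (via fail)
pos 72 'e': at 1 (via fail)  ** P0@[72:72]
pos 73 'd': at 10 (via fail)

Result: [[0,0],[1,0],[3,1],[5,0],[8,0],[12,4],[12,5],[16,4],[16,5],[18,0],[23,0],[25,2],[28,5],[30,1],[31,0],[33,5],[38,4],[38,5],[44,5],[47,0],[47,3],[48,0],[50,5],[53,1],[54,1],[58,0],[59,0],[61,1],[62,0],[65,4],[65,5],[72,0]]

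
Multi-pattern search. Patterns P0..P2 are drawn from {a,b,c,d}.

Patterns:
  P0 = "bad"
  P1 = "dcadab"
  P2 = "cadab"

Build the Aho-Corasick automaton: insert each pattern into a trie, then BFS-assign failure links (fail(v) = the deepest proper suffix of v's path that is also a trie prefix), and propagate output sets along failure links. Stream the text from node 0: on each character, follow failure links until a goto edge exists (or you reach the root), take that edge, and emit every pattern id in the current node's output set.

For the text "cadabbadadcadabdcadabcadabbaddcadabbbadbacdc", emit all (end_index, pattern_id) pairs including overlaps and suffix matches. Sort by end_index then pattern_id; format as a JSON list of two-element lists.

Build automaton:
Trie (insert patterns):
  n0 'ε': b→1 c→10 d→4
  n1 'b': a→2
  n2 'ba': d→3
  n3 'bad': ·  [P0 ends]
  n4 'd': c→5
  n5 'dc': a→6
  n6 'dca': d→7
  n7 'dcad': a→8
  n8 'dcada': b→9
  n9 'dcadab': ·  [P1 ends]
  n10 'c': a→11
  n11 'ca': d→12
  n12 'cad': a→13
  n13 'cada': b→14
  n14 'cadab': ·  [P2 ends]

Failure links (BFS by depth):
  n1('b'): parent n0 fail=0; on 'b' 0 → fail=0;  out ∅∪∅=∅
  n4('d'): parent n0 fail=0; on 'd' 0 → fail=0;  out ∅∪∅=∅
  n10('c'): parent n0 fail=0; on 'c' 0 → fail=0;  out ∅∪∅=∅
  n2('ba'): parent n1 fail=0; on 'a' 0 → fail=0;  out ∅∪∅=∅
  n5('dc'): parent n4 fail=0; on 'c' 0 → fail=10;  out ∅∪∅=∅
  n11('ca'): parent n10 fail=0; on 'a' 0 → fail=0;  out ∅∪∅=∅
  n3('bad'): parent n2 fail=0; on 'd' 0 → fail=4;  out {0}∪∅={0}
  n6('dca'): parent n5 fail=10; on 'a' 10 → fail=11;  out ∅∪∅=∅
  n12('cad'): parent n11 fail=0; on 'd' 0 → fail=4;  out ∅∪∅=∅
  n7('dcad'): parent n6 fail=11; on 'd' 11 → fail=12;  out ∅∪∅=∅
  n13('cada'): parent n12 fail=4; on 'a' 4→0 → fail=0;  out ∅∪∅=∅
  n8('dcada'): parent n7 fail=12; on 'a' 12 → fail=13;  out ∅∪∅=∅
  n14('cadab'): parent n13 fail=0; on 'b' 0 → fail=1;  out {2}∪∅={2}
  n9('dcadab'): parent n8 fail=13; on 'b' 13 → fail=14;  out {1}∪{2}={1,2}

Scan:
pos 0 'c': at 10
pos 1 'a': at 11
pos 2 'd': at 12
pos 3 'a': at 13
pos 4 'b': at 14  emit P2@[0:4]
pos 5 'b': at 1 (via fail)
pos 6 'a': at 2
pos 7 'd': at 3  emit P0@[5:7]
pos 8 'a': at 0 (via fail)
pos 9 'd': at 4
pos 10 'c': at 5
pos 11 'a': at 6
pos 12 'd': at 7
pos 13 'a': at 8
pos 14 'b': at 9  emit P1@[9:14],P2@[10:14]
pos 15 'd': at 4 (via fail)
pos 16 'c': at 5
pos 17 'a': at 6
pos 18 'd': at 7
pos 19 'a': at 8
pos 20 'b': at 9  emit P1@[15:20],P2@[16:20]
pos 21 'c': at 10 (via fail)
pos 22 'a': at 11
pos 23 'd': at 12
pos 24 'a': at 13
pos 25 'b': at 14  emit P2@[21:25]
pos 26 'b': at 1 (via fail)
pos 27 'a': at 2
pos 28 'd': at 3  emit P0@[26:28]
pos 29 'd': at 4 (via fail)
pos 30 'c': at 5
pos 31 'a': at 6
pos 32 'd': at 7
pos 33 'a': at 8
pos 34 'b': at 9  emit P1@[29:34],P2@[30:34]
pos 35 'b': at 1 (via fail)
pos 36 'b': at 1 (via fail)
pos 37 'a': at 2
pos 38 'd': at 3  emit P0@[36:38]
pos 39 'b': at 1 (via fail)
pos 40 'a': at 2
pos 41 'c': at 10 (via fail)
pos 42 'd': at 4 (via fail)
pos 43 'c': at 5

Matches: [[4,2],[7,0],[14,1],[14,2],[20,1],[20,2],[25,2],[28,0],[34,1],[34,2],[38,0]]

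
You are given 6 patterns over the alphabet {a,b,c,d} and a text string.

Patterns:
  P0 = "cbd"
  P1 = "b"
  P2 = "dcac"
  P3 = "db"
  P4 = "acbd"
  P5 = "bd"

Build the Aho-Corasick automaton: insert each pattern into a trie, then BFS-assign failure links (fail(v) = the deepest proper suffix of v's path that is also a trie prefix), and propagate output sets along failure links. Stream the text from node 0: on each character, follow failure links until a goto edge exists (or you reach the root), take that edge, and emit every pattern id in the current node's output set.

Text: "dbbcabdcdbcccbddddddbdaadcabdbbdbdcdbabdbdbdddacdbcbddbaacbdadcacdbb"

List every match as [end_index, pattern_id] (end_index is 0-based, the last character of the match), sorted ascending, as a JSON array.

Build automaton:
Trie nodes:
  n0 'ε': a→10 b→4 c→1 d→5
  n1 'c': b→2
  n2 'cb': d→3
  n3 'cbd': ·  [P0 ends]
  n4 'b': d→14  [P1 ends]
  n5 'd': b→9 c→6
  n6 'dc': a→7
  n7 'dca': c→8
  n8 'dcac': ·  [P2 ends]
  n9 'db': ·  [P3 ends]
  n10 'a': c→11
  n11 'ac': b→12
  n12 'acb': d→13
  n13 'acbd': ·  [P4 ends]
  n14 'bd': ·  [P5 ends]

Failure links (BFS by depth):
  fail(1) 'c': from fail(0)=0 chase 'c': 0 ⇒ 0;  out=∅∪out(0)=∅
  fail(4) 'b': from fail(0)=0 chase 'b': 0 ⇒ 0;  out={1}∪out(0)={1}
  fail(5) 'd': from fail(0)=0 chase 'd': 0 ⇒ 0;  out=∅∪out(0)=∅
  fail(10) 'a': from fail(0)=0 chase 'a': 0 ⇒ 0;  out=∅∪out(0)=∅
  fail(2) 'cb': from fail(1)=0 chase 'b': 0 ⇒ 4;  out=∅∪out(4)={1}
  fail(6) 'dc': from fail(5)=0 chase 'c': 0 ⇒ 1;  out=∅∪out(1)=∅
  fail(9) 'db': from fail(5)=0 chase 'b': 0 ⇒ 4;  out={3}∪out(4)={1,3}
  fail(11) 'ac': from fail(10)=0 chase 'c': 0 ⇒ 1;  out=∅∪out(1)=∅
  fail(14) 'bd': from fail(4)=0 chase 'd': 0 ⇒ 5;  out={5}∪out(5)={5}
  fail(3) 'cbd': from fail(2)=4 chase 'd': 4 ⇒ 14;  out={0}∪out(14)={0,5}
  fail(7) 'dca': from fail(6)=1 chase 'a': 1→0 ⇒ 10;  out=∅∪out(10)=∅
  fail(12) 'acb': from fail(11)=1 chase 'b': 1 ⇒ 2;  out=∅∪out(2)={1}
  fail(8) 'dcac': from fail(7)=10 chase 'c': 10 ⇒ 11;  out={2}∪out(11)={2}
  fail(13) 'acbd': from fail(12)=2 chase 'd': 2 ⇒ 3;  out={4}∪out(3)={0,4,5}

Text stream:
i=0 'd': node 0→5
i=1 'b': node 5→9  ** P1@[1:1],P3@[0:1]
i=2 'b': node 9→4 ·f  ** P1@[2:2]
i=3 'c': node 4→1 ·f
i=4 'a': node 1→10 ·f
i=5 'b': node 10→4 ·f  ** P1@[5:5]
i=6 'd': node 4→14  ** P5@[5:6]
i=7 'c': node 14→6 ·f
i=8 'd': node 6→5 ·f
i=9 'b': node 5→9  ** P1@[9:9],P3@[8:9]
i=10 'c': node 9→1 ·f
i=11 'c': node 1→1 ·f
i=12 'c': node 1→1 ·f
i=13 'b': node 1→2  ** P1@[13:13]
i=14 'd': node 2→3  ** P0@[12:14],P5@[13:14]
i=15 'd': node 3→5 ·f
i=16 'd': node 5→5 ·f
i=17 'd': node 5→5 ·f
i=18 'd': node 5→5 ·f
i=19 'd': node 5→5 ·f
i=20 'b': node 5→9  ** P1@[20:20],P3@[19:20]
i=21 'd': node 9→14 ·f  ** P5@[20:21]
i=22 'a': node 14→10 ·f
i=23 'a': node 10→10 ·f
i=24 'd': node 10→5 ·f
i=25 'c': node 5→6
i=26 'a': node 6→7
i=27 'b': node 7→4 ·f  ** P1@[27:27]
i=28 'd': node 4→14  ** P5@[27:28]
i=29 'b': node 14→9 ·f  ** P1@[29:29],P3@[28:29]
i=30 'b': node 9→4 ·f  ** P1@[30:30]
i=31 'd': node 4→14  ** P5@[30:31]
i=32 'b': node 14→9 ·f  ** P1@[32:32],P3@[31:32]
i=33 'd': node 9→14 ·f  ** P5@[32:33]
i=34 'c': node 14→6 ·f
i=35 'd': node 6→5 ·f
i=36 'b': node 5→9  ** P1@[36:36],P3@[35:36]
i=37 'a': node 9→10 ·f
i=38 'b': node 10→4 ·f  ** P1@[38:38]
i=39 'd': node 4→14  ** P5@[38:39]
i=40 'b': node 14→9 ·f  ** P1@[40:40],P3@[39:40]
i=41 'd': node 9→14 ·f  ** P5@[40:41]
i=42 'b': node 14→9 ·f  ** P1@[42:42],P3@[41:42]
i=43 'd': node 9→14 ·f  ** P5@[42:43]
i=44 'd': node 14→5 ·f
i=45 'd': node 5→5 ·f
i=46 'a': node 5→10 ·f
i=47 'c': node 10→11
i=48 'd': node 11→5 ·f
i=49 'b': node 5→9  ** P1@[49:49],P3@[48:49]
i=50 'c': node 9→1 ·f
i=51 'b': node 1→2  ** P1@[51:51]
i=52 'd': node 2→3  ** P0@[50:52],P5@[51:52]
i=53 'd': node 3→5 ·f
i=54 'b': node 5→9  ** P1@[54:54],P3@[53:54]
i=55 'a': node 9→10 ·f
i=56 'a': node 10→10 ·f
i=57 'c': node 10→11
i=58 'b': node 11→12  ** P1@[58:58]
i=59 'd': node 12→13  ** P0@[57:59],P4@[56:59],P5@[58:59]
i=60 'a': node 13→10 ·f
i=61 'd': node 10→5 ·f
i=62 'c': node 5→6
i=63 'a': node 6→7
i=64 'c': node 7→8  ** P2@[61:64]
i=65 'd': node 8→5 ·f
i=66 'b': node 5→9  ** P1@[66:66],P3@[65:66]
i=67 'b': node 9→4 ·f  ** P1@[67:67]

All matches (sorted): [[1,1],[1,3],[2,1],[5,1],[6,5],[9,1],[9,3],[13,1],[14,0],[14,5],[20,1],[20,3],[21,5],[27,1],[28,5],[29,1],[29,3],[30,1],[31,5],[32,1],[32,3],[33,5],[36,1],[36,3],[38,1],[39,5],[40,1],[40,3],[41,5],[42,1],[42,3],[43,5],[49,1],[49,3],[51,1],[52,0],[52,5],[54,1],[54,3],[58,1],[59,0],[59,4],[59,5],[64,2],[66,1],[66,3],[67,1]]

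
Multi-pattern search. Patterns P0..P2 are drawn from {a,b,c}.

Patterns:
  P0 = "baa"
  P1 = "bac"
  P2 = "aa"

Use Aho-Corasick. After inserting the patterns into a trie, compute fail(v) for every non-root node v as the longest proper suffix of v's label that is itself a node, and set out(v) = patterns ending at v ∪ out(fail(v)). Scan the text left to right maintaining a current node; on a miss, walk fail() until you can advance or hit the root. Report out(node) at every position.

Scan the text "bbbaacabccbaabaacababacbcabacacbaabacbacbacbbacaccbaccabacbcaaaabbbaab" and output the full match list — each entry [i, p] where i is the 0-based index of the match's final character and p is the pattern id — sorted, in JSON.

Build:
Trie nodes:
  n0 'ε': a→5 b→1
  n1 'b': a→2
  n2 'ba': a→3 c→4
  n3 'baa': ·  [P0 ends]
  n4 'bac': ·  [P1 ends]
  n5 'a': a→6
  n6 'aa': ·  [P2 ends]

BFS fail/out derivation:
  fail(1) 'b': from fail(0)=0 chase 'b': 0 ⇒ 0;  out=∅∪out(0)=∅
  fail(5) 'a': from fail(0)=0 chase 'a': 0 ⇒ 0;  out=∅∪out(0)=∅
  fail(2) 'ba': from fail(1)=0 chase 'a': 0 ⇒ 5;  out=∅∪out(5)=∅
  fail(6) 'aa': from fail(5)=0 chase 'a': 0 ⇒ 5;  out={2}∪out(5)={2}
  fail(3) 'baa': from fail(2)=5 chase 'a': 5 ⇒ 6;  out={0}∪out(6)={0,2}
  fail(4) 'bac': from fail(2)=5 chase 'c': 5→0 ⇒ 0;  out={1}∪out(0)={1}

Run:
pos 0 'b': at 1
pos 1 'b': at 1 ·f
pos 2 'b': at 1 ·f
pos 3 'a': at 2
pos 4 'a': at 3  → match P0@[2:4],P2@[3:4]
pos 5 'c': at 0 ·f
pos 6 'a': at 5
pos 7 'b': at 1 ·f
pos 8 'c': at 0 ·f
pos 9 'c': at 0
pos 10 'b': at 1
pos 11 'a': at 2
pos 12 'a': at 3  → match P0@[10:12],P2@[11:12]
pos 13 'b': at 1 ·f
pos 14 'a': at 2
pos 15 'a': at 3  → match P0@[13:15],P2@[14:15]
pos 16 'c': at 0 ·f
pos 17 'a': at 5
pos 18 'b': at 1 ·f
pos 19 'a': at 2
pos 20 'b': at 1 ·f
pos 21 'a': at 2
pos 22 'c': at 4  → match P1@[20:22]
pos 23 'b': at 1 ·f
pos 24 'c': at 0 ·f
pos 25 'a': at 5
pos 26 'b': at 1 ·f
pos 27 'a': at 2
pos 28 'c': at 4  → match P1@[26:28]
pos 29 'a': at 5 ·f
pos 30 'c': at 0 ·f
pos 31 'b': at 1
pos 32 'a': at 2
pos 33 'a': at 3  → match P0@[31:33],P2@[32:33]
pos 34 'b': at 1 ·f
pos 35 'a': at 2
pos 36 'c': at 4  → match P1@[34:36]
pos 37 'b': at 1 ·f
pos 38 'a': at 2
pos 39 'c': at 4  → match P1@[37:39]
pos 40 'b': at 1 ·f
pos 41 'a': at 2
pos 42 'c': at 4  → match P1@[40:42]
pos 43 'b': at 1 ·f
pos 44 'b': at 1 ·f
pos 45 'a': at 2
pos 46 'c': at 4  → match P1@[44:46]
pos 47 'a': at 5 ·f
pos 48 'c': at 0 ·f
pos 49 'c': at 0
pos 50 'b': at 1
pos 51 'a': at 2
pos 52 'c': at 4  → match P1@[50:52]
pos 53 'c': at 0 ·f
pos 54 'a': at 5
pos 55 'b': at 1 ·f
pos 56 'a': at 2
pos 57 'c': at 4  → match P1@[55:57]
pos 58 'b': at 1 ·f
pos 59 'c': at 0 ·f
pos 60 'a': at 5
pos 61 'a': at 6  → match P2@[60:61]
pos 62 'a': at 6 ·f  → match P2@[61:62]
pos 63 'a': at 6 ·f  → match P2@[62:63]
pos 64 'b': at 1 ·f
pos 65 'b': at 1 ·f
pos 66 'b': at 1 ·f
pos 67 'a': at 2
pos 68 'a': at 3  → match P0@[66:68],P2@[67:68]
pos 69 'b': at 1 ·f

Matches: [[4,0],[4,2],[12,0],[12,2],[15,0],[15,2],[22,1],[28,1],[33,0],[33,2],[36,1],[39,1],[42,1],[46,1],[52,1],[57,1],[61,2],[62,2],[63,2],[68,0],[68,2]]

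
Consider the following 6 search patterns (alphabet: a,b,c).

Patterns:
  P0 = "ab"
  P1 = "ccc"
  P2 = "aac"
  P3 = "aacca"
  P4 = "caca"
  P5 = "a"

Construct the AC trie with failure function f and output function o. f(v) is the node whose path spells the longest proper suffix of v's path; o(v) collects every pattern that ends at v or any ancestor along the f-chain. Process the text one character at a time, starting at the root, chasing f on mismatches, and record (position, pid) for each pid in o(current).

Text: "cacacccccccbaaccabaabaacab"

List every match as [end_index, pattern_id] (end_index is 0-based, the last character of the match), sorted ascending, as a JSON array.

Construct AC machine:
Trie (insert patterns):
  n0 'ε': a→1 c→3
  n1 'a': a→6 b→2  ←P5
  n2 'ab': ·  ←P0
  n3 'c': a→10 c→4
  n4 'cc': c→5
  n5 'ccc': ·  ←P1
  n6 'aa': c→7
  n7 'aac': c→8  ←P2
  n8 'aacc': a→9
  n9 'aacca': ·  ←P3
  n10 'ca': c→11
  n11 'cac': a→12
  n12 'caca': ·  ←P4

Failure links (BFS by depth):
  n1('a'): parent n0 fail=0; on 'a' 0 → fail=0;  out {5}∪∅={5}
  n3('c'): parent n0 fail=0; on 'c' 0 → fail=0;  out ∅∪∅=∅
  n2('ab'): parent n1 fail=0; on 'b' 0 → fail=0;  out {0}∪∅={0}
  n4('cc'): parent n3 fail=0; on 'c' 0 → fail=3;  out ∅∪∅=∅
  n6('aa'): parent n1 fail=0; on 'a' 0 → fail=1;  out ∅∪{5}={5}
  n10('ca'): parent n3 fail=0; on 'a' 0 → fail=1;  out ∅∪{5}={5}
  n5('ccc'): parent n4 fail=3; on 'c' 3 → fail=4;  out {1}∪∅={1}
  n7('aac'): parent n6 fail=1; on 'c' 1→0 → fail=3;  out {2}∪∅={2}
  n11('cac'): parent n10 fail=1; on 'c' 1→0 → fail=3;  out ∅∪∅=∅
  n8('aacc'): parent n7 fail=3; on 'c' 3 → fail=4;  out ∅∪∅=∅
  n12('caca'): parent n11 fail=3; on 'a' 3 → fail=10;  out {4}∪{5}={4,5}
  n9('aacca'): parent n8 fail=4; on 'a' 4→3 → fail=10;  out {3}∪{5}={3,5}

Text stream:
i=0 'c': node 0→3
i=1 'a': node 3→10  → match P5@[1:1]
i=2 'c': node 10→11
i=3 'a': node 11→12  → match P4@[0:3],P5@[3:3]
i=4 'c': node 12→11 (via fail)
i=5 'c': node 11→4 (via fail)
i=6 'c': node 4→5  → match P1@[4:6]
i=7 'c': node 5→5 (via fail)  → match P1@[5:7]
i=8 'c': node 5→5 (via fail)  → match P1@[6:8]
i=9 'c': node 5→5 (via fail)  → match P1@[7:9]
i=10 'c': node 5→5 (via fail)  → match P1@[8:10]
i=11 'b': node 5→0 (via fail)
i=12 'a': node 0→1  → match P5@[12:12]
i=13 'a': node 1→6  → match P5@[13:13]
i=14 'c': node 6→7  → match P2@[12:14]
i=15 'c': node 7→8
i=16 'a': node 8→9  → match P3@[12:16],P5@[16:16]
i=17 'b': node 9→2 (via fail)  → match P0@[16:17]
i=18 'a': node 2→1 (via fail)  → match P5@[18:18]
i=19 'a': node 1→6  → match P5@[19:19]
i=20 'b': node 6→2 (via fail)  → match P0@[19:20]
i=21 'a': node 2→1 (via fail)  → match P5@[21:21]
i=22 'a': node 1→6  → match P5@[22:22]
i=23 'c': node 6→7  → match P2@[21:23]
i=24 'a': node 7→10 (via fail)  → match P5@[24:24]
i=25 'b': node 10→2 (via fail)  → match P0@[24:25]

Result: [[1,5],[3,4],[3,5],[6,1],[7,1],[8,1],[9,1],[10,1],[12,5],[13,5],[14,2],[16,3],[16,5],[17,0],[18,5],[19,5],[20,0],[21,5],[22,5],[23,2],[24,5],[25,0]]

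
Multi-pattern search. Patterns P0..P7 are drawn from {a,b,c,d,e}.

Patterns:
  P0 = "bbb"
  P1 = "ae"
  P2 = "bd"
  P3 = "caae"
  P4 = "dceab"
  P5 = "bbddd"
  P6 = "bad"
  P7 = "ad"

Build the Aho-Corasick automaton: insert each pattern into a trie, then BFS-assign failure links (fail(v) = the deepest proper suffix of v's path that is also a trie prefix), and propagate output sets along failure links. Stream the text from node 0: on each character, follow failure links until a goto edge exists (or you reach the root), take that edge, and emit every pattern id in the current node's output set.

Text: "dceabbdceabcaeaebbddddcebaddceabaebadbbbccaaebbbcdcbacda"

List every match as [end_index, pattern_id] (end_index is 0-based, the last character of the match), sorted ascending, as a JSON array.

Construct AC machine:
Trie nodes:
  n0 'ε': a→4 b→1 c→7 d→11
  n1 'b': a→19 b→2 d→6
  n2 'bb': b→3 d→16
  n3 'bbb': ·  [P0 ends]
  n4 'a': d→21 e→5
  n5 'ae': ·  [P1 ends]
  n6 'bd': ·  [P2 ends]
  n7 'c': a→8
  n8 'ca': a→9
  n9 'caa': e→10
  n10 'caae': ·  [P3 ends]
  n11 'd': c→12
  n12 'dc': e→13
  n13 'dce': a→14
  n14 'dcea': b→15
  n15 'dceab': ·  [P4 ends]
  n16 'bbd': d→17
  n17 'bbdd': d→18
  n18 'bbddd': ·  [P5 ends]
  n19 'ba': d→20
  n20 'bad': ·  [P6 ends]
  n21 'ad': ·  [P7 ends]

Failure links (BFS by depth):
  fail(1) 'b': from fail(0)=0 chase 'b': 0 ⇒ 0;  out=∅∪out(0)=∅
  fail(4) 'a': from fail(0)=0 chase 'a': 0 ⇒ 0;  out=∅∪out(0)=∅
  fail(7) 'c': from fail(0)=0 chase 'c': 0 ⇒ 0;  out=∅∪out(0)=∅
  fail(11) 'd': from fail(0)=0 chase 'd': 0 ⇒ 0;  out=∅∪out(0)=∅
  fail(2) 'bb': from fail(1)=0 chase 'b': 0 ⇒ 1;  out=∅∪out(1)=∅
  fail(5) 'ae': from fail(4)=0 chase 'e': 0 ⇒ 0;  out={1}∪out(0)={1}
  fail(6) 'bd': from fail(1)=0 chase 'd': 0 ⇒ 11;  out={2}∪out(11)={2}
  fail(8) 'ca': from fail(7)=0 chase 'a': 0 ⇒ 4;  out=∅∪out(4)=∅
  fail(12) 'dc': from fail(11)=0 chase 'c': 0 ⇒ 7;  out=∅∪out(7)=∅
  fail(19) 'ba': from fail(1)=0 chase 'a': 0 ⇒ 4;  out=∅∪out(4)=∅
  fail(21) 'ad': from fail(4)=0 chase 'd': 0 ⇒ 11;  out={7}∪out(11)={7}
  fail(3) 'bbb': from fail(2)=1 chase 'b': 1 ⇒ 2;  out={0}∪out(2)={0}
  fail(9) 'caa': from fail(8)=4 chase 'a': 4→0 ⇒ 4;  out=∅∪out(4)=∅
  fail(13) 'dce': from fail(12)=7 chase 'e': 7→0 ⇒ 0;  out=∅∪out(0)=∅
  fail(16) 'bbd': from fail(2)=1 chase 'd': 1 ⇒ 6;  out=∅∪out(6)={2}
  fail(20) 'bad': from fail(19)=4 chase 'd': 4 ⇒ 21;  out={6}∪out(21)={6,7}
  fail(10) 'caae': from fail(9)=4 chase 'e': 4 ⇒ 5;  out={3}∪out(5)={1,3}
  fail(14) 'dcea': from fail(13)=0 chase 'a': 0 ⇒ 4;  out=∅∪out(4)=∅
  fail(17) 'bbdd': from fail(16)=6 chase 'd': 6→11→0 ⇒ 11;  out=∅∪out(11)=∅
  fail(15) 'dceab': from fail(14)=4 chase 'b': 4→0 ⇒ 1;  out={4}∪out(1)={4}
  fail(18) 'bbddd': from fail(17)=11 chase 'd': 11→0 ⇒ 11;  out={5}∪out(11)={5}

Scan:
pos 0 'd': at 11
pos 1 'c': at 12
pos 2 'e': at 13
pos 3 'a': at 14
pos 4 'b': at 15  emit P4@[0:4]
pos 5 'b': at 2 ·f
pos 6 'd': at 16  emit P2@[5:6]
pos 7 'c': at 12 ·f
pos 8 'e': at 13
pos 9 'a': at 14
pos 10 'b': at 15  emit P4@[6:10]
pos 11 'c': at 7 ·f
pos 12 'a': at 8
pos 13 'e': at 5 ·f  emit P1@[12:13]
pos 14 'a': at 4 ·f
pos 15 'e': at 5  emit P1@[14:15]
pos 16 'b': at 1 ·f
pos 17 'b': at 2
pos 18 'd': at 16  emit P2@[17:18]
pos 19 'd': at 17
pos 20 'd': at 18  emit P5@[16:20]
pos 21 'd': at 11 ·f
pos 22 'c': at 12
pos 23 'e': at 13
pos 24 'b': at 1 ·f
pos 25 'a': at 19
pos 26 'd': at 20  emit P6@[24:26],P7@[25:26]
pos 27 'd': at 11 ·f
pos 28 'c': at 12
pos 29 'e': at 13
pos 30 'a': at 14
pos 31 'b': at 15  emit P4@[27:31]
pos 32 'a': at 19 ·f
pos 33 'e': at 5 ·f  emit P1@[32:33]
pos 34 'b': at 1 ·f
pos 35 'a': at 19
pos 36 'd': at 20  emit P6@[34:36],P7@[35:36]
pos 37 'b': at 1 ·f
pos 38 'b': at 2
pos 39 'b': at 3  emit P0@[37:39]
pos 40 'c': at 7 ·f
pos 41 'c': at 7 ·f
pos 42 'a': at 8
pos 43 'a': at 9
pos 44 'e': at 10  emit P1@[43:44],P3@[41:44]
pos 45 'b': at 1 ·f
pos 46 'b': at 2
pos 47 'b': at 3  emit P0@[45:47]
pos 48 'c': at 7 ·f
pos 49 'd': at 11 ·f
pos 50 'c': at 12
pos 51 'b': at 1 ·f
pos 52 'a': at 19
pos 53 'c': at 7 ·f
pos 54 'd': at 11 ·f
pos 55 'a': at 4 ·f

Result: [[4,4],[6,2],[10,4],[13,1],[15,1],[18,2],[20,5],[26,6],[26,7],[31,4],[33,1],[36,6],[36,7],[39,0],[44,1],[44,3],[47,0]]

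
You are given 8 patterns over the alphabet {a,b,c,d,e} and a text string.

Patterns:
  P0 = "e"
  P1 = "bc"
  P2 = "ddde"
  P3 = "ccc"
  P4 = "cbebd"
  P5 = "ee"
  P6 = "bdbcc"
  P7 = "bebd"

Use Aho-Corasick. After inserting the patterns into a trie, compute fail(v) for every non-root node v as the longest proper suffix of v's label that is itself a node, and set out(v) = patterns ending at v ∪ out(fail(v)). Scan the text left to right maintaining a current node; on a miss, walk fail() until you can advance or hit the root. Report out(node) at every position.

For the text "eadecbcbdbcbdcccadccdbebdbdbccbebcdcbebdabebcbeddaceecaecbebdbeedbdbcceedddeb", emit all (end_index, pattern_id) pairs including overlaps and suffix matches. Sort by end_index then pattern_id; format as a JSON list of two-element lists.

Build automaton:
Trie nodes:
  n0 'ε': b→2 c→8 d→4 e→1
  n1 'e': e→15  [P0 ends]
  n2 'b': c→3 d→16 e→20
  n3 'bc': ·  [P1 ends]
  n4 'd': d→5
  n5 'dd': d→6
  n6 'ddd': e→7
  n7 'ddde': ·  [P2 ends]
  n8 'c': b→11 c→9
  n9 'cc': c→10
  n10 'ccc': ·  [P3 ends]
  n11 'cb': e→12
  n12 'cbe': b→13
  n13 'cbeb': d→14
  n14 'cbebd': ·  [P4 ends]
  n15 'ee': ·  [P5 ends]
  n16 'bd': b→17
  n17 'bdb': c→18
  n18 'bdbc': c→19
  n19 'bdbcc': ·  [P6 ends]
  n20 'be': b→21
  n21 'beb': d→22
  n22 'bebd': ·  [P7 ends]

BFS fail/out derivation:
  fail(1) 'e': from fail(0)=0 chase 'e': 0 ⇒ 0;  out={0}∪out(0)={0}
  fail(2) 'b': from fail(0)=0 chase 'b': 0 ⇒ 0;  out=∅∪out(0)=∅
  fail(4) 'd': from fail(0)=0 chase 'd': 0 ⇒ 0;  out=∅∪out(0)=∅
  fail(8) 'c': from fail(0)=0 chase 'c': 0 ⇒ 0;  out=∅∪out(0)=∅
  fail(3) 'bc': from fail(2)=0 chase 'c': 0 ⇒ 8;  out={1}∪out(8)={1}
  fail(5) 'dd': from fail(4)=0 chase 'd': 0 ⇒ 4;  out=∅∪out(4)=∅
  fail(9) 'cc': from fail(8)=0 chase 'c': 0 ⇒ 8;  out=∅∪out(8)=∅
  fail(11) 'cb': from fail(8)=0 chase 'b': 0 ⇒ 2;  out=∅∪out(2)=∅
  fail(15) 'ee': from fail(1)=0 chase 'e': 0 ⇒ 1;  out={5}∪out(1)={0,5}
  fail(16) 'bd': from fail(2)=0 chase 'd': 0 ⇒ 4;  out=∅∪out(4)=∅
  fail(20) 'be': from fail(2)=0 chase 'e': 0 ⇒ 1;  out=∅∪out(1)={0}
  fail(6) 'ddd': from fail(5)=4 chase 'd': 4 ⇒ 5;  out=∅∪out(5)=∅
  fail(10) 'ccc': from fail(9)=8 chase 'c': 8 ⇒ 9;  out={3}∪out(9)={3}
  fail(12) 'cbe': from fail(11)=2 chase 'e': 2 ⇒ 20;  out=∅∪out(20)={0}
  fail(17) 'bdb': from fail(16)=4 chase 'b': 4→0 ⇒ 2;  out=∅∪out(2)=∅
  fail(21) 'beb': from fail(20)=1 chase 'b': 1→0 ⇒ 2;  out=∅∪out(2)=∅
  fail(7) 'ddde': from fail(6)=5 chase 'e': 5→4→0 ⇒ 1;  out={2}∪out(1)={0,2}
  fail(13) 'cbeb': from fail(12)=20 chase 'b': 20 ⇒ 21;  out=∅∪out(21)=∅
  fail(18) 'bdbc': from fail(17)=2 chase 'c': 2 ⇒ 3;  out=∅∪out(3)={1}
  fail(22) 'bebd': from fail(21)=2 chase 'd': 2 ⇒ 16;  out={7}∪out(16)={7}
  fail(14) 'cbebd': from fail(13)=21 chase 'd': 21 ⇒ 22;  out={4}∪out(22)={4,7}
  fail(19) 'bdbcc': from fail(18)=3 chase 'c': 3→8 ⇒ 9;  out={6}∪out(9)={6}

Run:
[0] read 'e'  n0⇒n1  → match P0@[0:0]
[1] read 'a'  n1⇒n0 ·f
[2] read 'd'  n0⇒n4
[3] read 'e'  n4⇒n1 ·f  → match P0@[3:3]
[4] read 'c'  n1⇒n8 ·f
[5] read 'b'  n8⇒n11
[6] read 'c'  n11⇒n3 ·f  → match P1@[5:6]
[7] read 'b'  n3⇒n11 ·f
[8] read 'd'  n11⇒n16 ·f
[9] read 'b'  n16⇒n17
[10] read 'c'  n17⇒n18  → match P1@[9:10]
[11] read 'b'  n18⇒n11 ·f
[12] read 'd'  n11⇒n16 ·f
[13] read 'c'  n16⇒n8 ·f
[14] read 'c'  n8⇒n9
[15] read 'c'  n9⇒n10  → match P3@[13:15]
[16] read 'a'  n10⇒n0 ·f
[17] read 'd'  n0⇒n4
[18] read 'c'  n4⇒n8 ·f
[19] read 'c'  n8⇒n9
[20] read 'd'  n9⇒n4 ·f
[21] read 'b'  n4⇒n2 ·f
[22] read 'e'  n2⇒n20  → match P0@[22:22]
[23] read 'b'  n20⇒n21
[24] read 'd'  n21⇒n22  → match P7@[21:24]
[25] read 'b'  n22⇒n17 ·f
[26] read 'd'  n17⇒n16 ·f
[27] read 'b'  n16⇒n17
[28] read 'c'  n17⇒n18  → match P1@[27:28]
[29] read 'c'  n18⇒n19  → match P6@[25:29]
[30] read 'b'  n19⇒n11 ·f
[31] read 'e'  n11⇒n12  → match P0@[31:31]
[32] read 'b'  n12⇒n13
[33] read 'c'  n13⇒n3 ·f  → match P1@[32:33]
[34] read 'd'  n3⇒n4 ·f
[35] read 'c'  n4⇒n8 ·f
[36] read 'b'  n8⇒n11
[37] read 'e'  n11⇒n12  → match P0@[37:37]
[38] read 'b'  n12⇒n13
[39] read 'd'  n13⇒n14  → match P4@[35:39],P7@[36:39]
[40] read 'a'  n14⇒n0 ·f
[41] read 'b'  n0⇒n2
[42] read 'e'  n2⇒n20  → match P0@[42:42]
[43] read 'b'  n20⇒n21
[44] read 'c'  n21⇒n3 ·f  → match P1@[43:44]
[45] read 'b'  n3⇒n11 ·f
[46] read 'e'  n11⇒n12  → match P0@[46:46]
[47] read 'd'  n12⇒n4 ·f
[48] read 'd'  n4⇒n5
[49] read 'a'  n5⇒n0 ·f
[50] read 'c'  n0⇒n8
[51] read 'e'  n8⇒n1 ·f  → match P0@[51:51]
[52] read 'e'  n1⇒n15  → match P0@[52:52],P5@[51:52]
[53] read 'c'  n15⇒n8 ·f
[54] read 'a'  n8⇒n0 ·f
[55] read 'e'  n0⇒n1  → match P0@[55:55]
[56] read 'c'  n1⇒n8 ·f
[57] read 'b'  n8⇒n11
[58] read 'e'  n11⇒n12  → match P0@[58:58]
[59] read 'b'  n12⇒n13
[60] read 'd'  n13⇒n14  → match P4@[56:60],P7@[57:60]
[61] read 'b'  n14⇒n17 ·f
[62] read 'e'  n17⇒n20 ·f  → match P0@[62:62]
[63] read 'e'  n20⇒n15 ·f  → match P0@[63:63],P5@[62:63]
[64] read 'd'  n15⇒n4 ·f
[65] read 'b'  n4⇒n2 ·f
[66] read 'd'  n2⇒n16
[67] read 'b'  n16⇒n17
[68] read 'c'  n17⇒n18  → match P1@[67:68]
[69] read 'c'  n18⇒n19  → match P6@[65:69]
[70] read 'e'  n19⇒n1 ·f  → match P0@[70:70]
[71] read 'e'  n1⇒n15  → match P0@[71:71],P5@[70:71]
[72] read 'd'  n15⇒n4 ·f
[73] read 'd'  n4⇒n5
[74] read 'd'  n5⇒n6
[75] read 'e'  n6⇒n7  → match P0@[75:75],P2@[72:75]
[76] read 'b'  n7⇒n2 ·f

Matches: [[0,0],[3,0],[6,1],[10,1],[15,3],[22,0],[24,7],[28,1],[29,6],[31,0],[33,1],[37,0],[39,4],[39,7],[42,0],[44,1],[46,0],[51,0],[52,0],[52,5],[55,0],[58,0],[60,4],[60,7],[62,0],[63,0],[63,5],[68,1],[69,6],[70,0],[71,0],[71,5],[75,0],[75,2]]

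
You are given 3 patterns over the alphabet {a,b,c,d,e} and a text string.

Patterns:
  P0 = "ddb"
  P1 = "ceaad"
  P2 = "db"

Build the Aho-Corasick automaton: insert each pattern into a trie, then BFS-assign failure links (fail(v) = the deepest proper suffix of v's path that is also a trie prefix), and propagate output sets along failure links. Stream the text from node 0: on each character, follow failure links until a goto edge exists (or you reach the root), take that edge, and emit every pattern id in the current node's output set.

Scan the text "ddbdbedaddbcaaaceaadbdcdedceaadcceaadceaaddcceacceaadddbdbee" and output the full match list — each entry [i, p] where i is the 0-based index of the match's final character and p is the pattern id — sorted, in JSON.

Build automaton:
Trie (insert patterns):
  n0 'ε': c→4 d→1
  n1 'd': b→9 d→2
  n2 'dd': b→3
  n3 'ddb': ·  ←P0
  n4 'c': e→5
  n5 'ce': a→6
  n6 'cea': a→7
  n7 'ceaa': d→8
  n8 'ceaad': ·  ←P1
  n9 'db': ·  ←P2

Failure links (BFS by depth):
  fail(1) 'd': from fail(0)=0 chase 'd': 0 ⇒ 0;  out=∅∪out(0)=∅
  fail(4) 'c': from fail(0)=0 chase 'c': 0 ⇒ 0;  out=∅∪out(0)=∅
  fail(2) 'dd': from fail(1)=0 chase 'd': 0 ⇒ 1;  out=∅∪out(1)=∅
  fail(5) 'ce': from fail(4)=0 chase 'e': 0 ⇒ 0;  out=∅∪out(0)=∅
  fail(9) 'db': from fail(1)=0 chase 'b': 0 ⇒ 0;  out={2}∪out(0)={2}
  fail(3) 'ddb': from fail(2)=1 chase 'b': 1 ⇒ 9;  out={0}∪out(9)={0,2}
  fail(6) 'cea': from fail(5)=0 chase 'a': 0 ⇒ 0;  out=∅∪out(0)=∅
  fail(7) 'ceaa': from fail(6)=0 chase 'a': 0 ⇒ 0;  out=∅∪out(0)=∅
  fail(8) 'ceaad': from fail(7)=0 chase 'd': 0 ⇒ 1;  out={1}∪out(1)={1}

Scan:
i=0 'd': node 0→1
i=1 'd': node 1→2
i=2 'b': node 2→3  emit P0@[0:2],P2@[1:2]
i=3 'd': node 3→1 (via fail)
i=4 'b': node 1→9  emit P2@[3:4]
i=5 'e': node 9→0 (via fail)
i=6 'd': node 0→1
i=7 'a': node 1→0 (via fail)
i=8 'd': node 0→1
i=9 'd': node 1→2
i=10 'b': node 2→3  emit P0@[8:10],P2@[9:10]
i=11 'c': node 3→4 (via fail)
i=12 'a': node 4→0 (via fail)
i=13 'a': node 0→0
i=14 'a': node 0→0
i=15 'c': node 0→4
i=16 'e': node 4→5
i=17 'a': node 5→6
i=18 'a': node 6→7
i=19 'd': node 7→8  emit P1@[15:19]
i=20 'b': node 8→9 (via fail)  emit P2@[19:20]
i=21 'd': node 9→1 (via fail)
i=22 'c': node 1→4 (via fail)
i=23 'd': node 4→1 (via fail)
i=24 'e': node 1→0 (via fail)
i=25 'd': node 0→1
i=26 'c': node 1→4 (via fail)
i=27 'e': node 4→5
i=28 'a': node 5→6
i=29 'a': node 6→7
i=30 'd': node 7→8  emit P1@[26:30]
i=31 'c': node 8→4 (via fail)
i=32 'c': node 4→4 (via fail)
i=33 'e': node 4→5
i=34 'a': node 5→6
i=35 'a': node 6→7
i=36 'd': node 7→8  emit P1@[32:36]
i=37 'c': node 8→4 (via fail)
i=38 'e': node 4→5
i=39 'a': node 5→6
i=40 'a': node 6→7
i=41 'd': node 7→8  emit P1@[37:41]
i=42 'd': node 8→2 (via fail)
i=43 'c': node 2→4 (via fail)
i=44 'c': node 4→4 (via fail)
i=45 'e': node 4→5
i=46 'a': node 5→6
i=47 'c': node 6→4 (via fail)
i=48 'c': node 4→4 (via fail)
i=49 'e': node 4→5
i=50 'a': node 5→6
i=51 'a': node 6→7
i=52 'd': node 7→8  emit P1@[48:52]
i=53 'd': node 8→2 (via fail)
i=54 'd': node 2→2 (via fail)
i=55 'b': node 2→3  emit P0@[53:55],P2@[54:55]
i=56 'd': node 3→1 (via fail)
i=57 'b': node 1→9  emit P2@[56:57]
i=58 'e': node 9→0 (via fail)
i=59 'e': node 0→0

All matches (sorted): [[2,0],[2,2],[4,2],[10,0],[10,2],[19,1],[20,2],[30,1],[36,1],[41,1],[52,1],[55,0],[55,2],[57,2]]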